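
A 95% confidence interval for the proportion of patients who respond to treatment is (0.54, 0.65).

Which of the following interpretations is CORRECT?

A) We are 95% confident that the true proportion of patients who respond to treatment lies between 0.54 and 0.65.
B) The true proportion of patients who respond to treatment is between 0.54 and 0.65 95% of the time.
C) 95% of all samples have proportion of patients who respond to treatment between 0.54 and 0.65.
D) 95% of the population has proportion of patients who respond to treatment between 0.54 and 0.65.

A confidence interval represents our confidence in the procedure, not a probability statement about the parameter.

Key concept: If we repeated this sampling process many times and computed a 95% CI each time, about 95% of those intervals would contain the true population parameter.

For this specific interval (0.54, 0.65):
- Midpoint (point estimate): 0.595
- Margin of error: 0.055

The correct interpretation is the one stating confidence that the true parameter lies in the interval — option A.

A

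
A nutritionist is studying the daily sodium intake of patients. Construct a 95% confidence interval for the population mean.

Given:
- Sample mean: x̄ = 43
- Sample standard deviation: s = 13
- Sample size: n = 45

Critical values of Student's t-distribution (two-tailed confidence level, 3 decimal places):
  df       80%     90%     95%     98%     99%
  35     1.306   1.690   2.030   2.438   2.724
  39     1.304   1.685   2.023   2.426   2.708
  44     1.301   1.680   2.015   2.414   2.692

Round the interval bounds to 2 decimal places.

The population standard deviation σ is unknown (only the sample standard deviation s is given), so use a t-interval with df = n - 1 = 45 - 1 = 44.

For 95% confidence with df = 44, t* = 2.015 (from t-table)

Standard error: SE = s/√n = 13/√45 = 1.937926

Margin of error: E = t* × SE = 2.015 × 1.937926 = 3.9049

T-interval: x̄ ± E = 43 ± 3.9049 = (39.0951, 46.9049)

Rounded to 2 decimal places:

(39.10, 46.90)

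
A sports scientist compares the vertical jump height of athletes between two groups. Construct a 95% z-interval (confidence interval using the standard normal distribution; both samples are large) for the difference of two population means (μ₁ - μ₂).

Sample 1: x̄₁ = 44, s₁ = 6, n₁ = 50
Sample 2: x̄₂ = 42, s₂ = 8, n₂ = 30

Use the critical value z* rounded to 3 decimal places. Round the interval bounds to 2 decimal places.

Both samples are large (n₁ = 50 ≥ 30, n₂ = 30 ≥ 30), so a z-interval for the difference of means applies.

Point estimate: x̄₁ - x̄₂ = 44 - 42 = 2

Standard error: SE = √(s₁²/n₁ + s₂²/n₂)
= √(6²/50 + 8²/30)
= √(0.720000 + 2.133333)
= 1.689181

For 95% confidence, z* = 1.96 (from standard normal table)
Margin of error: E = z* × SE = 1.96 × 1.689181 = 3.3108

Z-interval: (x̄₁ - x̄₂) ± E = 2 ± 3.3108 = (-1.3108, 5.3108)

Rounded to 2 decimal places:

(-1.31, 5.31)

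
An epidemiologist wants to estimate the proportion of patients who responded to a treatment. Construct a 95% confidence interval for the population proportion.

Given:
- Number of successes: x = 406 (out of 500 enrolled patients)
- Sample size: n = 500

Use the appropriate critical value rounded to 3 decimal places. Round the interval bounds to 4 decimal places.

Sample proportion: p̂ = 406/500 = 0.812000

Check conditions for normal approximation:
  np̂ = 406 ≥ 10 ✓
  n(1-p̂) = 94 ≥ 10 ✓

The sample is large enough, so use a z-interval (normal approximation) for the proportion.

For 95% confidence, z* = 1.96 (from standard normal table)

Standard error: SE = √(p̂(1-p̂)/n) = √(0.812000×0.188000/500) = 0.01747318

Margin of error: E = z* × SE = 1.96 × 0.01747318 = 0.034247

Z-interval: p̂ ± E = 0.812000 ± 0.034247 = (0.777753, 0.846247)

Rounded to 4 decimal places:

(0.7778, 0.8462)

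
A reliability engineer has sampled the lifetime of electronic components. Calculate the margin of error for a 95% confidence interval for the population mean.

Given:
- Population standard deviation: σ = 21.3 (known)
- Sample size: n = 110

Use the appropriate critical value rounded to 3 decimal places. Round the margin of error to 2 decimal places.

The population standard deviation σ is known, so use the z-interval margin of error formula.

For 95% confidence, z* = 1.96 (from standard normal table)

Margin of error formula for z-interval: E = z* × σ/√n

E = 1.96 × 21.3/√110
  = 1.96 × 2.030875
  = 3.9805

Rounded to 2 decimal places:

3.98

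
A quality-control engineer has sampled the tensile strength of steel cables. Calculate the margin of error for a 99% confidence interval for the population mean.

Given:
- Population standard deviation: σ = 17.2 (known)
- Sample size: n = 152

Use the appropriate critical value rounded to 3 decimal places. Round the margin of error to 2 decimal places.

The population standard deviation σ is known, so use the z-interval margin of error formula.

For 99% confidence, z* = 2.576 (from standard normal table)

Margin of error formula for z-interval: E = z* × σ/√n

E = 2.576 × 17.2/√152
  = 2.576 × 1.395104
  = 3.5938

Rounded to 2 decimal places:

3.59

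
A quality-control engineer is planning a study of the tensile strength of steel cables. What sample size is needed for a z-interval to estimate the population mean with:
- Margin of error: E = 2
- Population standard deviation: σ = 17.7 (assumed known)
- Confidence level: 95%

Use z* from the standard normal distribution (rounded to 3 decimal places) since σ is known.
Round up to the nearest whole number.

Using z* since population σ is known (z-interval formula).

For 95% confidence, z* = 1.96 (from standard normal table)

Sample size formula for z-interval: n = (z*σ/E)²

n = (1.96 × 17.7 / 2)²
  = (17.346000)²
  = 300.8837

Round up to the nearest whole number: n = 301

301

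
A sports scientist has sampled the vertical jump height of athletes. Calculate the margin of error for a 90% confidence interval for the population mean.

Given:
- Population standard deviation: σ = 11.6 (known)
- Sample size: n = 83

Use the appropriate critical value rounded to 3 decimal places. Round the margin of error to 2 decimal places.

The population standard deviation σ is known, so use the z-interval margin of error formula.

For 90% confidence, z* = 1.645 (from standard normal table)

Margin of error formula for z-interval: E = z* × σ/√n

E = 1.645 × 11.6/√83
  = 1.645 × 1.273265
  = 2.0945

Rounded to 2 decimal places:

2.09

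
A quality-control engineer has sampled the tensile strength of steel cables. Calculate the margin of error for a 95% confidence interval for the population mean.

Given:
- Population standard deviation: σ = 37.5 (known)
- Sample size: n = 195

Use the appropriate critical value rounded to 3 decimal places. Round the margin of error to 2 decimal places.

The population standard deviation σ is known, so use the z-interval margin of error formula.

For 95% confidence, z* = 1.96 (from standard normal table)

Margin of error formula for z-interval: E = z* × σ/√n

E = 1.96 × 37.5/√195
  = 1.96 × 2.685431
  = 5.2634

Rounded to 2 decimal places:

5.26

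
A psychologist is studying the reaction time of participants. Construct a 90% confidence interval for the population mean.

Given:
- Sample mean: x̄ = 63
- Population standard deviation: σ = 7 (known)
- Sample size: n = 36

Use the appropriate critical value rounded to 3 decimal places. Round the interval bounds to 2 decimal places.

The population standard deviation σ is known, so use a z-interval (standard normal critical value).

For 90% confidence, z* = 1.645 (from standard normal table)

Standard error: SE = σ/√n = 7/√36 = 1.166667

Margin of error: E = z* × SE = 1.645 × 1.166667 = 1.9192

Z-interval: x̄ ± E = 63 ± 1.9192 = (61.0808, 64.9192)

Rounded to 2 decimal places:

(61.08, 64.92)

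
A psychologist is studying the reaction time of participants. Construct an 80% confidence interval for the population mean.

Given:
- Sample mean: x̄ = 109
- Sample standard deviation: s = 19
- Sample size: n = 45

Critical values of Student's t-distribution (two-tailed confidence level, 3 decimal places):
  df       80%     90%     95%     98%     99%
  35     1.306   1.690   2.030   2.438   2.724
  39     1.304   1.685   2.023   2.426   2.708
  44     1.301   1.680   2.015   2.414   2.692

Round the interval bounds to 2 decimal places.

The population standard deviation σ is unknown (only the sample standard deviation s is given), so use a t-interval with df = n - 1 = 45 - 1 = 44.

For 80% confidence with df = 44, t* = 1.301 (from t-table)

Standard error: SE = s/√n = 19/√45 = 2.832353

Margin of error: E = t* × SE = 1.301 × 2.832353 = 3.6849

T-interval: x̄ ± E = 109 ± 3.6849 = (105.3151, 112.6849)

Rounded to 2 decimal places:

(105.32, 112.68)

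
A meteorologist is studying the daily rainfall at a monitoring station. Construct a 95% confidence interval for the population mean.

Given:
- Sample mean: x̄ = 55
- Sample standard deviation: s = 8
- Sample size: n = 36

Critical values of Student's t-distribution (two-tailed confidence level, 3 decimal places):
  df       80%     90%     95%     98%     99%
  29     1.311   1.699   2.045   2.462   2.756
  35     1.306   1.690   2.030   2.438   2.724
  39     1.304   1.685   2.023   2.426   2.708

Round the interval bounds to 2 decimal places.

The population standard deviation σ is unknown (only the sample standard deviation s is given), so use a t-interval with df = n - 1 = 36 - 1 = 35.

For 95% confidence with df = 35, t* = 2.030 (from t-table)

Standard error: SE = s/√n = 8/√36 = 1.333333

Margin of error: E = t* × SE = 2.030 × 1.333333 = 2.7067

T-interval: x̄ ± E = 55 ± 2.7067 = (52.2933, 57.7067)

Rounded to 2 decimal places:

(52.29, 57.71)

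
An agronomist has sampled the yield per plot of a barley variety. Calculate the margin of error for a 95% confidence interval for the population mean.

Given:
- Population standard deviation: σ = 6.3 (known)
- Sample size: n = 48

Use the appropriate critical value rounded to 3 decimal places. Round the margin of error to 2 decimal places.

The population standard deviation σ is known, so use the z-interval margin of error formula.

For 95% confidence, z* = 1.96 (from standard normal table)

Margin of error formula for z-interval: E = z* × σ/√n

E = 1.96 × 6.3/√48
  = 1.96 × 0.909327
  = 1.7823

Rounded to 2 decimal places:

1.78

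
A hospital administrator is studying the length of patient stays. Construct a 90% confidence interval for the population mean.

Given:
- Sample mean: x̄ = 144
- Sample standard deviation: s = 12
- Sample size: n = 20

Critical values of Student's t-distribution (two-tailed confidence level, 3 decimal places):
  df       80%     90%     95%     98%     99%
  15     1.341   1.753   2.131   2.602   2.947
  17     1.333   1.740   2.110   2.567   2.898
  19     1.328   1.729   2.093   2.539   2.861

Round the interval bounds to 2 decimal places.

The population standard deviation σ is unknown (only the sample standard deviation s is given), so use a t-interval with df = n - 1 = 20 - 1 = 19.

For 90% confidence with df = 19, t* = 1.729 (from t-table)

Standard error: SE = s/√n = 12/√20 = 2.683282

Margin of error: E = t* × SE = 1.729 × 2.683282 = 4.6394

T-interval: x̄ ± E = 144 ± 4.6394 = (139.3606, 148.6394)

Rounded to 2 decimal places:

(139.36, 148.64)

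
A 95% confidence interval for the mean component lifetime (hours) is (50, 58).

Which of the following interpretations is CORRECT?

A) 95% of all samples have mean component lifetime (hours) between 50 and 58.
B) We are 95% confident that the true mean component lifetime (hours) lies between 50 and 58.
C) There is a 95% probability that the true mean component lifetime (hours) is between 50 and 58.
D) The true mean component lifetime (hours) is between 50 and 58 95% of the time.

A confidence interval represents our confidence in the procedure, not a probability statement about the parameter.

Key concept: If we repeated this sampling process many times and computed a 95% CI each time, about 95% of those intervals would contain the true population parameter.

For this specific interval (50, 58):
- Midpoint (point estimate): 54
- Margin of error: 4

The correct interpretation is the one stating confidence that the true parameter lies in the interval — option B.

B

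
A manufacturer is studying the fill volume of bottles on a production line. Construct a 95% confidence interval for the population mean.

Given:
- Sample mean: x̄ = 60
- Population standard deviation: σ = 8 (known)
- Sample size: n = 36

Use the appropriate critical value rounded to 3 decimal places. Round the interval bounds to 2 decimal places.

The population standard deviation σ is known, so use a z-interval (standard normal critical value).

For 95% confidence, z* = 1.96 (from standard normal table)

Standard error: SE = σ/√n = 8/√36 = 1.333333

Margin of error: E = z* × SE = 1.96 × 1.333333 = 2.6133

Z-interval: x̄ ± E = 60 ± 2.6133 = (57.3867, 62.6133)

Rounded to 2 decimal places:

(57.39, 62.61)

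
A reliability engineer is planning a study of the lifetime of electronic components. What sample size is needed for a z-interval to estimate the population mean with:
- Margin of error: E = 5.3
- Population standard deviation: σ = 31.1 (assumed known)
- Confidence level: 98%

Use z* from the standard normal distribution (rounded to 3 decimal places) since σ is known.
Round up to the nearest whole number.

Using z* since population σ is known (z-interval formula).

For 98% confidence, z* = 2.326 (from standard normal table)

Sample size formula for z-interval: n = (z*σ/E)²

n = (2.326 × 31.1 / 5.3)²
  = (13.648792)²
  = 186.2895

Round up to the nearest whole number: n = 187

187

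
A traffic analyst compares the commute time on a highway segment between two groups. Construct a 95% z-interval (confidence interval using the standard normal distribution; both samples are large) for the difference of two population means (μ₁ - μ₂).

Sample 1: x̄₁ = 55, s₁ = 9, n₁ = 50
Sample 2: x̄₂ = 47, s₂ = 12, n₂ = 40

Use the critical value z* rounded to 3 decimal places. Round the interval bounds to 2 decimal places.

Both samples are large (n₁ = 50 ≥ 30, n₂ = 40 ≥ 30), so a z-interval for the difference of means applies.

Point estimate: x̄₁ - x̄₂ = 55 - 47 = 8

Standard error: SE = √(s₁²/n₁ + s₂²/n₂)
= √(9²/50 + 12²/40)
= √(1.620000 + 3.600000)
= 2.284732

For 95% confidence, z* = 1.96 (from standard normal table)
Margin of error: E = z* × SE = 1.96 × 2.284732 = 4.4781

Z-interval: (x̄₁ - x̄₂) ± E = 8 ± 4.4781 = (3.5219, 12.4781)

Rounded to 2 decimal places:

(3.52, 12.48)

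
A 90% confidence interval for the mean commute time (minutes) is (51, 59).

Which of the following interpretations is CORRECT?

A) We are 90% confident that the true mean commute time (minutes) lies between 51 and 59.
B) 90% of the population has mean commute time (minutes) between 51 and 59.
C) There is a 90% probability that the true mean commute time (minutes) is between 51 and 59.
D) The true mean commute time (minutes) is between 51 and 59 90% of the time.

A confidence interval represents our confidence in the procedure, not a probability statement about the parameter.

Key concept: If we repeated this sampling process many times and computed a 90% CI each time, about 90% of those intervals would contain the true population parameter.

For this specific interval (51, 59):
- Midpoint (point estimate): 55
- Margin of error: 4

The correct interpretation is the one stating confidence that the true parameter lies in the interval — option A.

A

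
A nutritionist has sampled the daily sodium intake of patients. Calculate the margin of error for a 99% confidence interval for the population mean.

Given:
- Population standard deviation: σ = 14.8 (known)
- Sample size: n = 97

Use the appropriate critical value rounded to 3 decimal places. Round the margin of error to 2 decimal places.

The population standard deviation σ is known, so use the z-interval margin of error formula.

For 99% confidence, z* = 2.576 (from standard normal table)

Margin of error formula for z-interval: E = z* × σ/√n

E = 2.576 × 14.8/√97
  = 2.576 × 1.502712
  = 3.8710

Rounded to 2 decimal places:

3.87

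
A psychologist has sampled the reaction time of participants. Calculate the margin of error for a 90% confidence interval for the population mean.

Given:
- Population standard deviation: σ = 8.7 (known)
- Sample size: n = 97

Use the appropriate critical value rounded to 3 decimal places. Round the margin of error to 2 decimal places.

The population standard deviation σ is known, so use the z-interval margin of error formula.

For 90% confidence, z* = 1.645 (from standard normal table)

Margin of error formula for z-interval: E = z* × σ/√n

E = 1.645 × 8.7/√97
  = 1.645 × 0.883351
  = 1.4531

Rounded to 2 decimal places:

1.45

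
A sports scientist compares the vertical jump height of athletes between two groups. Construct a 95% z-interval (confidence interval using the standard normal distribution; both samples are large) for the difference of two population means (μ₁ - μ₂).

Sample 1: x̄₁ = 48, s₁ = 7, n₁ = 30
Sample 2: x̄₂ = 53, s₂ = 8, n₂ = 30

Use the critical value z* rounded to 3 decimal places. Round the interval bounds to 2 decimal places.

Both samples are large (n₁ = 30 ≥ 30, n₂ = 30 ≥ 30), so a z-interval for the difference of means applies.

Point estimate: x̄₁ - x̄₂ = 48 - 53 = -5

Standard error: SE = √(s₁²/n₁ + s₂²/n₂)
= √(7²/30 + 8²/30)
= √(1.633333 + 2.133333)
= 1.940790

For 95% confidence, z* = 1.96 (from standard normal table)
Margin of error: E = z* × SE = 1.96 × 1.940790 = 3.8039

Z-interval: (x̄₁ - x̄₂) ± E = -5 ± 3.8039 = (-8.8039, -1.1961)

Rounded to 2 decimal places:

(-8.80, -1.20)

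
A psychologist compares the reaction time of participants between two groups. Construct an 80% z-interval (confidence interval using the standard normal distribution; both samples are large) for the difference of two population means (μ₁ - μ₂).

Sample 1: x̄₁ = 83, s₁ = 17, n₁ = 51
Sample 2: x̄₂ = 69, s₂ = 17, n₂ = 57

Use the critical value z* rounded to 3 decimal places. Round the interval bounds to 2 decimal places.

Both samples are large (n₁ = 51 ≥ 30, n₂ = 57 ≥ 30), so a z-interval for the difference of means applies.

Point estimate: x̄₁ - x̄₂ = 83 - 69 = 14

Standard error: SE = √(s₁²/n₁ + s₂²/n₂)
= √(17²/51 + 17²/57)
= √(5.666667 + 5.070175)
= 3.276712

For 80% confidence, z* = 1.282 (from standard normal table)
Margin of error: E = z* × SE = 1.282 × 3.276712 = 4.2007

Z-interval: (x̄₁ - x̄₂) ± E = 14 ± 4.2007 = (9.7993, 18.2007)

Rounded to 2 decimal places:

(9.80, 18.20)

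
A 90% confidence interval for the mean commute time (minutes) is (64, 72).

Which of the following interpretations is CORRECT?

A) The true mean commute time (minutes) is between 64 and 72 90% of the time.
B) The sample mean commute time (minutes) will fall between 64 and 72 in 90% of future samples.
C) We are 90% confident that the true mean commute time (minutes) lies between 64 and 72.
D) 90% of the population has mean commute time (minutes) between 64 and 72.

A confidence interval represents our confidence in the procedure, not a probability statement about the parameter.

Key concept: If we repeated this sampling process many times and computed a 90% CI each time, about 90% of those intervals would contain the true population parameter.

For this specific interval (64, 72):
- Midpoint (point estimate): 68
- Margin of error: 4

The correct interpretation is the one stating confidence that the true parameter lies in the interval — option C.

C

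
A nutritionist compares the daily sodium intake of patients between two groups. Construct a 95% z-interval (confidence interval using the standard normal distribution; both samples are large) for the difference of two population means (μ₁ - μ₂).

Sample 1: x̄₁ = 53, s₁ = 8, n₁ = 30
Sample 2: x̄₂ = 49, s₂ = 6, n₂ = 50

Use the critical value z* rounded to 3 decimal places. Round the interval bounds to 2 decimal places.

Both samples are large (n₁ = 30 ≥ 30, n₂ = 50 ≥ 30), so a z-interval for the difference of means applies.

Point estimate: x̄₁ - x̄₂ = 53 - 49 = 4

Standard error: SE = √(s₁²/n₁ + s₂²/n₂)
= √(8²/30 + 6²/50)
= √(2.133333 + 0.720000)
= 1.689181

For 95% confidence, z* = 1.96 (from standard normal table)
Margin of error: E = z* × SE = 1.96 × 1.689181 = 3.3108

Z-interval: (x̄₁ - x̄₂) ± E = 4 ± 3.3108 = (0.6892, 7.3108)

Rounded to 2 decimal places:

(0.69, 7.31)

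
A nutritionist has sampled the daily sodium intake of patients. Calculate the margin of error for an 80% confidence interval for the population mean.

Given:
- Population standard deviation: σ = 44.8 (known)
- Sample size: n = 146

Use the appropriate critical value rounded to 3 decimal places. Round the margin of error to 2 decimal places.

The population standard deviation σ is known, so use the z-interval margin of error formula.

For 80% confidence, z* = 1.282 (from standard normal table)

Margin of error formula for z-interval: E = z* × σ/√n

E = 1.282 × 44.8/√146
  = 1.282 × 3.707674
  = 4.7532

Rounded to 2 decimal places:

4.75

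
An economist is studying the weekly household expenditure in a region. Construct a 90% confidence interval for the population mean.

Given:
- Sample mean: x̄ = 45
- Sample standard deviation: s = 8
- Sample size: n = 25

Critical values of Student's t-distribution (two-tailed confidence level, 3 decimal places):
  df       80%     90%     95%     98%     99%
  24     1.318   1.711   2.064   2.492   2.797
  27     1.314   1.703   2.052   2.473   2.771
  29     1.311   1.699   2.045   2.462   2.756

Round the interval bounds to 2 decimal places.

The population standard deviation σ is unknown (only the sample standard deviation s is given), so use a t-interval with df = n - 1 = 25 - 1 = 24.

For 90% confidence with df = 24, t* = 1.711 (from t-table)

Standard error: SE = s/√n = 8/√25 = 1.600000

Margin of error: E = t* × SE = 1.711 × 1.600000 = 2.7376

T-interval: x̄ ± E = 45 ± 2.7376 = (42.2624, 47.7376)

Rounded to 2 decimal places:

(42.26, 47.74)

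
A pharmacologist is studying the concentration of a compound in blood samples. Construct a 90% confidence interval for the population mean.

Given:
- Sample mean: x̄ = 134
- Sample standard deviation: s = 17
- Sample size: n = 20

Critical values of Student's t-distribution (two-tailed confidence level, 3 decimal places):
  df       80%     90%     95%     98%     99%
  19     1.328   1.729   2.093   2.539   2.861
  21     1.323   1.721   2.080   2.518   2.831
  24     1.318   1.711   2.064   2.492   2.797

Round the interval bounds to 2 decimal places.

The population standard deviation σ is unknown (only the sample standard deviation s is given), so use a t-interval with df = n - 1 = 20 - 1 = 19.

For 90% confidence with df = 19, t* = 1.729 (from t-table)

Standard error: SE = s/√n = 17/√20 = 3.801316

Margin of error: E = t* × SE = 1.729 × 3.801316 = 6.5725

T-interval: x̄ ± E = 134 ± 6.5725 = (127.4275, 140.5725)

Rounded to 2 decimal places:

(127.43, 140.57)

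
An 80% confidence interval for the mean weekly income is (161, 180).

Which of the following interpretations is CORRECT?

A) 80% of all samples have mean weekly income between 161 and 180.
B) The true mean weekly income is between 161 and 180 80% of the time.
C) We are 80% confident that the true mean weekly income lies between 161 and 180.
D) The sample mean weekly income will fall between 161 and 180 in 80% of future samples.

A confidence interval represents our confidence in the procedure, not a probability statement about the parameter.

Key concept: If we repeated this sampling process many times and computed an 80% CI each time, about 80% of those intervals would contain the true population parameter.

For this specific interval (161, 180):
- Midpoint (point estimate): 170.5
- Margin of error: 9.5

The correct interpretation is the one stating confidence that the true parameter lies in the interval — option C.

C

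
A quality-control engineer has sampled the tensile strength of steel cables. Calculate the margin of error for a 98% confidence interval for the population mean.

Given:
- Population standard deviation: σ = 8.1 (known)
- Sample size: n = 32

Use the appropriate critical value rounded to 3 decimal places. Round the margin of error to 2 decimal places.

The population standard deviation σ is known, so use the z-interval margin of error formula.

For 98% confidence, z* = 2.326 (from standard normal table)

Margin of error formula for z-interval: E = z* × σ/√n

E = 2.326 × 8.1/√32
  = 2.326 × 1.431891
  = 3.3306

Rounded to 2 decimal places:

3.33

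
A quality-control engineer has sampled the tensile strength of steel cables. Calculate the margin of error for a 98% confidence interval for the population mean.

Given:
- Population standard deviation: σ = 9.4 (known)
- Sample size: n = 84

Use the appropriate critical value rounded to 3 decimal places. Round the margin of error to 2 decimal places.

The population standard deviation σ is known, so use the z-interval margin of error formula.

For 98% confidence, z* = 2.326 (from standard normal table)

Margin of error formula for z-interval: E = z* × σ/√n

E = 2.326 × 9.4/√84
  = 2.326 × 1.025624
  = 2.3856

Rounded to 2 decimal places:

2.39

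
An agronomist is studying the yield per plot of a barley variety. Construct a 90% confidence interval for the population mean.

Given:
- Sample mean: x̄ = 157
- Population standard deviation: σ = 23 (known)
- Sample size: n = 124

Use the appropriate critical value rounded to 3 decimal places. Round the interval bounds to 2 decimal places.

The population standard deviation σ is known, so use a z-interval (standard normal critical value).

For 90% confidence, z* = 1.645 (from standard normal table)

Standard error: SE = σ/√n = 23/√124 = 2.065461

Margin of error: E = z* × SE = 1.645 × 2.065461 = 3.3977

Z-interval: x̄ ± E = 157 ± 3.3977 = (153.6023, 160.3977)

Rounded to 2 decimal places:

(153.60, 160.40)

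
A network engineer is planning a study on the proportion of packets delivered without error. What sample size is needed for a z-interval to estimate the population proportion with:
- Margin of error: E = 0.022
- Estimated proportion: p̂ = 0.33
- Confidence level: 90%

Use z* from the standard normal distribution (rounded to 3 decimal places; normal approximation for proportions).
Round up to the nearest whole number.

Using z* for proportion z-interval (normal approximation).

For 90% confidence, z* = 1.645 (from standard normal table)

Sample size formula for proportion z-interval: n = z*²p̂(1-p̂)/E²

n = 1.645² × 0.33 × 0.67 / 0.022²
  = 2.706025 × 0.2211 / 0.000484
  = 1236.1614

Round up to the nearest whole number: n = 1237

1237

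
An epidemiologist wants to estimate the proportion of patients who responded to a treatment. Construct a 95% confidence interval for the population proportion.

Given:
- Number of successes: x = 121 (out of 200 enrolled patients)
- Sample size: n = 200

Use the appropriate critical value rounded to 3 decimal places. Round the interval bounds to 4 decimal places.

Sample proportion: p̂ = 121/200 = 0.605000

Check conditions for normal approximation:
  np̂ = 121 ≥ 10 ✓
  n(1-p̂) = 79 ≥ 10 ✓

The sample is large enough, so use a z-interval (normal approximation) for the proportion.

For 95% confidence, z* = 1.96 (from standard normal table)

Standard error: SE = √(p̂(1-p̂)/n) = √(0.605000×0.395000/200) = 0.03456696

Margin of error: E = z* × SE = 1.96 × 0.03456696 = 0.067751

Z-interval: p̂ ± E = 0.605000 ± 0.067751 = (0.537249, 0.672751)

Rounded to 4 decimal places:

(0.5372, 0.6728)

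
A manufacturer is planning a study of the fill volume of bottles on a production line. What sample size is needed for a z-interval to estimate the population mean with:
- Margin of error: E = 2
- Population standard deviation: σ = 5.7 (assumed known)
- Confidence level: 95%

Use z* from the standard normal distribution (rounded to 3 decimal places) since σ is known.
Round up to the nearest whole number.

Using z* since population σ is known (z-interval formula).

For 95% confidence, z* = 1.96 (from standard normal table)

Sample size formula for z-interval: n = (z*σ/E)²

n = (1.96 × 5.7 / 2)²
  = (5.586000)²
  = 31.2034

Round up to the nearest whole number: n = 32

32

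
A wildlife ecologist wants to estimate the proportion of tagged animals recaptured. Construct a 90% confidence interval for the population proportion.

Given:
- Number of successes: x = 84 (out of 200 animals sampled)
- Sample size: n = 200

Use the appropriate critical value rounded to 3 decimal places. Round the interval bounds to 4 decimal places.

Sample proportion: p̂ = 84/200 = 0.420000

Check conditions for normal approximation:
  np̂ = 84 ≥ 10 ✓
  n(1-p̂) = 116 ≥ 10 ✓

The sample is large enough, so use a z-interval (normal approximation) for the proportion.

For 90% confidence, z* = 1.645 (from standard normal table)

Standard error: SE = √(p̂(1-p̂)/n) = √(0.420000×0.580000/200) = 0.03489986

Margin of error: E = z* × SE = 1.645 × 0.03489986 = 0.057410

Z-interval: p̂ ± E = 0.420000 ± 0.057410 = (0.362590, 0.477410)

Rounded to 4 decimal places:

(0.3626, 0.4774)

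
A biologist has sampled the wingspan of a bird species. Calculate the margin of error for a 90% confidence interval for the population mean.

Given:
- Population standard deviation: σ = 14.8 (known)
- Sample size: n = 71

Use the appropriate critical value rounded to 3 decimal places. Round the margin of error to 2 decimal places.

The population standard deviation σ is known, so use the z-interval margin of error formula.

For 90% confidence, z* = 1.645 (from standard normal table)

Margin of error formula for z-interval: E = z* × σ/√n

E = 1.645 × 14.8/√71
  = 1.645 × 1.756437
  = 2.8893

Rounded to 2 decimal places:

2.89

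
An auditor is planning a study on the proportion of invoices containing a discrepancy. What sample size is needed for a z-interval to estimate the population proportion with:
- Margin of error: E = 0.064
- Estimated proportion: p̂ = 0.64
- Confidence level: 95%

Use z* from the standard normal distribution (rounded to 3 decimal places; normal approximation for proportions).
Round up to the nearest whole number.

Using z* for proportion z-interval (normal approximation).

For 95% confidence, z* = 1.96 (from standard normal table)

Sample size formula for proportion z-interval: n = z*²p̂(1-p̂)/E²

n = 1.96² × 0.64 × 0.36 / 0.064²
  = 3.8416 × 0.2304 / 0.004096
  = 216.0900

Round up to the nearest whole number: n = 217

217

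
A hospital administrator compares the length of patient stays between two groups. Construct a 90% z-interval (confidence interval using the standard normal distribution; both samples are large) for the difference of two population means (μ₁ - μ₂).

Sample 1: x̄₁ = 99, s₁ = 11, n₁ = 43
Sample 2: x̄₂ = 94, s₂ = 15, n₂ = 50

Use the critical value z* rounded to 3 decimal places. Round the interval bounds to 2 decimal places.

Both samples are large (n₁ = 43 ≥ 30, n₂ = 50 ≥ 30), so a z-interval for the difference of means applies.

Point estimate: x̄₁ - x̄₂ = 99 - 94 = 5

Standard error: SE = √(s₁²/n₁ + s₂²/n₂)
= √(11²/43 + 15²/50)
= √(2.813953 + 4.500000)
= 2.704432

For 90% confidence, z* = 1.645 (from standard normal table)
Margin of error: E = z* × SE = 1.645 × 2.704432 = 4.4488

Z-interval: (x̄₁ - x̄₂) ± E = 5 ± 4.4488 = (0.5512, 9.4488)

Rounded to 2 decimal places:

(0.55, 9.45)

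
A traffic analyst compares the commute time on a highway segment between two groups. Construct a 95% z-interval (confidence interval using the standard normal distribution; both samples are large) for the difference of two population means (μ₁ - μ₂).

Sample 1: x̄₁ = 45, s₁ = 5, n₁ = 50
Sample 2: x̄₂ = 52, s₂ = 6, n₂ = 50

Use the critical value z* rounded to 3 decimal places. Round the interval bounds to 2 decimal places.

Both samples are large (n₁ = 50 ≥ 30, n₂ = 50 ≥ 30), so a z-interval for the difference of means applies.

Point estimate: x̄₁ - x̄₂ = 45 - 52 = -7

Standard error: SE = √(s₁²/n₁ + s₂²/n₂)
= √(5²/50 + 6²/50)
= √(0.500000 + 0.720000)
= 1.104536

For 95% confidence, z* = 1.96 (from standard normal table)
Margin of error: E = z* × SE = 1.96 × 1.104536 = 2.1649

Z-interval: (x̄₁ - x̄₂) ± E = -7 ± 2.1649 = (-9.1649, -4.8351)

Rounded to 2 decimal places:

(-9.16, -4.84)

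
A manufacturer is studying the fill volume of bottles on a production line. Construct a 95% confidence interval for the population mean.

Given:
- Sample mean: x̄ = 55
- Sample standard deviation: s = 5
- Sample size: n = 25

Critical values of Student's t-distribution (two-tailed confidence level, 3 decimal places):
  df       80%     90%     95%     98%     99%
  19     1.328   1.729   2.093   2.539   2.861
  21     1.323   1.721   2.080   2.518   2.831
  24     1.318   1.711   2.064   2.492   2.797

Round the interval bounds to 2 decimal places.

The population standard deviation σ is unknown (only the sample standard deviation s is given), so use a t-interval with df = n - 1 = 25 - 1 = 24.

For 95% confidence with df = 24, t* = 2.064 (from t-table)

Standard error: SE = s/√n = 5/√25 = 1.000000

Margin of error: E = t* × SE = 2.064 × 1.000000 = 2.0640

T-interval: x̄ ± E = 55 ± 2.0640 = (52.9360, 57.0640)

Rounded to 2 decimal places:

(52.94, 57.06)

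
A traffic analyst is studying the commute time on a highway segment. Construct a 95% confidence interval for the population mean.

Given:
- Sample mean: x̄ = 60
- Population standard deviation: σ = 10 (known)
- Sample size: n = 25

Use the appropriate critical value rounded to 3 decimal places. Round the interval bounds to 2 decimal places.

The population standard deviation σ is known, so use a z-interval (standard normal critical value).

For 95% confidence, z* = 1.96 (from standard normal table)

Standard error: SE = σ/√n = 10/√25 = 2.000000

Margin of error: E = z* × SE = 1.96 × 2.000000 = 3.9200

Z-interval: x̄ ± E = 60 ± 3.9200 = (56.0800, 63.9200)

Rounded to 2 decimal places:

(56.08, 63.92)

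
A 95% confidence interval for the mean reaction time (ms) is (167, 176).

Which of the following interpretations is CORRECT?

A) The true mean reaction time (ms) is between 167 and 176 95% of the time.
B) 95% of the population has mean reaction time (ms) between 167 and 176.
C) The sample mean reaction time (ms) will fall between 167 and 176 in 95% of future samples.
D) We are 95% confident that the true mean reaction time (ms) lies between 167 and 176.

A confidence interval represents our confidence in the procedure, not a probability statement about the parameter.

Key concept: If we repeated this sampling process many times and computed a 95% CI each time, about 95% of those intervals would contain the true population parameter.

For this specific interval (167, 176):
- Midpoint (point estimate): 171.5
- Margin of error: 4.5

The correct interpretation is the one stating confidence that the true parameter lies in the interval — option D.

D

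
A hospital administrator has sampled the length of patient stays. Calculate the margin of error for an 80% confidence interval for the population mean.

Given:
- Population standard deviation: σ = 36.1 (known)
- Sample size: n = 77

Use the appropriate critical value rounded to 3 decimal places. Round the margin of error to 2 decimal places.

The population standard deviation σ is known, so use the z-interval margin of error formula.

For 80% confidence, z* = 1.282 (from standard normal table)

Margin of error formula for z-interval: E = z* × σ/√n

E = 1.282 × 36.1/√77
  = 1.282 × 4.113977
  = 5.2741

Rounded to 2 decimal places:

5.27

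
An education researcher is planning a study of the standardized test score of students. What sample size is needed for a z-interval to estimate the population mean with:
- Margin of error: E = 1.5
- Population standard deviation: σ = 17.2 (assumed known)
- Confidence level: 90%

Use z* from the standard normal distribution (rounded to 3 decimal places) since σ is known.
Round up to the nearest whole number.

Using z* since population σ is known (z-interval formula).

For 90% confidence, z* = 1.645 (from standard normal table)

Sample size formula for z-interval: n = (z*σ/E)²

n = (1.645 × 17.2 / 1.5)²
  = (18.862667)²
  = 355.8002

Round up to the nearest whole number: n = 356

356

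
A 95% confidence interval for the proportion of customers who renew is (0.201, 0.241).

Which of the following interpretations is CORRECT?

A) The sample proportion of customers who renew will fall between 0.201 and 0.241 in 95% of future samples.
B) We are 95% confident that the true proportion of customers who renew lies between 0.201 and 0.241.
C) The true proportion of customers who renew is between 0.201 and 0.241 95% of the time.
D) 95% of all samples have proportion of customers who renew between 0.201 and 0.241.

A confidence interval represents our confidence in the procedure, not a probability statement about the parameter.

Key concept: If we repeated this sampling process many times and computed a 95% CI each time, about 95% of those intervals would contain the true population parameter.

For this specific interval (0.201, 0.241):
- Midpoint (point estimate): 0.221
- Margin of error: 0.02

The correct interpretation is the one stating confidence that the true parameter lies in the interval — option B.

B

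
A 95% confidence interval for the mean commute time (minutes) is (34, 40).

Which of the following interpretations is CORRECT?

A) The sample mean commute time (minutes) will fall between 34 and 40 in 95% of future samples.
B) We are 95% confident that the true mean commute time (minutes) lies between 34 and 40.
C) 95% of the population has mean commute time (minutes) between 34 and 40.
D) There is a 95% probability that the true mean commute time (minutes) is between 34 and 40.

A confidence interval represents our confidence in the procedure, not a probability statement about the parameter.

Key concept: If we repeated this sampling process many times and computed a 95% CI each time, about 95% of those intervals would contain the true population parameter.

For this specific interval (34, 40):
- Midpoint (point estimate): 37
- Margin of error: 3

The correct interpretation is the one stating confidence that the true parameter lies in the interval — option B.

B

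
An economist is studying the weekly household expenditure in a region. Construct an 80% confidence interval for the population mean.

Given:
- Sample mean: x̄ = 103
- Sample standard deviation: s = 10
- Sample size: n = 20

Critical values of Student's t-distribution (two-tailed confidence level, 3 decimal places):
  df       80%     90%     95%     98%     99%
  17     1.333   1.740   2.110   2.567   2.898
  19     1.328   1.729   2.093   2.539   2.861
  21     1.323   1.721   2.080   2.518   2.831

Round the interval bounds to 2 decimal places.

The population standard deviation σ is unknown (only the sample standard deviation s is given), so use a t-interval with df = n - 1 = 20 - 1 = 19.

For 80% confidence with df = 19, t* = 1.328 (from t-table)

Standard error: SE = s/√n = 10/√20 = 2.236068

Margin of error: E = t* × SE = 1.328 × 2.236068 = 2.9695

T-interval: x̄ ± E = 103 ± 2.9695 = (100.0305, 105.9695)

Rounded to 2 decimal places:

(100.03, 105.97)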